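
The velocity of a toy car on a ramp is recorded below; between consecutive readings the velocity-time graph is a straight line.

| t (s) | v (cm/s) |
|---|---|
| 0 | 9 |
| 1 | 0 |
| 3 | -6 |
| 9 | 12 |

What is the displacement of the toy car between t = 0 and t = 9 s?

Net displacement equals the area under the velocity-time graph (areas below the axis count negative).
0–1 s: ½(9 + 0)(1) = 4.5 cm
1–3 s: ½(0 + -6)(2) = -6 cm
3–9 s: ½(-6 + 12)(6) = 18 cm
Net displacement = 16.5 cm

16.5 cm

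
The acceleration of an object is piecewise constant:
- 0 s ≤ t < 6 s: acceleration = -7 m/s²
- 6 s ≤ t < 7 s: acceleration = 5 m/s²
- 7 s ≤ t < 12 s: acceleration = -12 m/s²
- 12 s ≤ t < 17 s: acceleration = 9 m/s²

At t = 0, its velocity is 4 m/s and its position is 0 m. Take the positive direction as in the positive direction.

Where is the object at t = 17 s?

On each constant-a segment, Δv = aΔt and Δx = v₀Δt + ½aΔt²; chain segment to segment.
0–6 s: v starts 4 m/s; Δx = 4·6 + ½·-7·6² = -102 m; v ends -38 m/s.
6–7 s: v starts -38 m/s; Δx = -38·1 + ½·5·1² = -35.5 m; v ends -33 m/s.
7–12 s: v starts -33 m/s; Δx = -33·5 + ½·-12·5² = -315 m; v ends -93 m/s.
12–17 s: v starts -93 m/s; Δx = -93·5 + ½·9·5² = -352.5 m; v ends -48 m/s.
x(17) = 0 + Σ Δx = -805 m.

-805 m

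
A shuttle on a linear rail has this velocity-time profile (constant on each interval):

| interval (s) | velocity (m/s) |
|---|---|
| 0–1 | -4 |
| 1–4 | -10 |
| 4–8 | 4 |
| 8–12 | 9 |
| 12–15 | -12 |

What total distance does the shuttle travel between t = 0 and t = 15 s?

Total distance travelled is ∫|v| dt — sum the magnitudes of each area piece.
0–1 s: |-4| × 1 = 4 m
1–4 s: |-10| × 3 = 30 m
4–8 s: |4| × 4 = 16 m
8–12 s: |9| × 4 = 36 m
12–15 s: |-12| × 3 = 36 m
Total distance = 122 m

122 m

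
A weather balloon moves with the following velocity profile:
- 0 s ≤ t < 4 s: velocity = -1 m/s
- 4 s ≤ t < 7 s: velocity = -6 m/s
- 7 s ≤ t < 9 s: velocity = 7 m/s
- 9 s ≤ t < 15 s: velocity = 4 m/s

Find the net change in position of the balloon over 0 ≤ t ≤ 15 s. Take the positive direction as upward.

Displacement is the signed area under the v-t curve.
0–4 s: -1 × 4 = -4 m
4–7 s: -6 × 3 = -18 m
7–9 s: 7 × 2 = 14 m
9–15 s: 4 × 6 = 24 m
Net displacement = 16 m

16 m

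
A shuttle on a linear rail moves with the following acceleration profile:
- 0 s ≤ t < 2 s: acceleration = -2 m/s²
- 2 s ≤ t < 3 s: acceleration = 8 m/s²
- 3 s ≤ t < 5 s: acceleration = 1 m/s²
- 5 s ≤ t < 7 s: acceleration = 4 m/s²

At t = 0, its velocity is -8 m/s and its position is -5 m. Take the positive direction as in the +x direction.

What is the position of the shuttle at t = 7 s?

On each constant-a segment, Δv = aΔt and Δx = v₀Δt + ½aΔt²; chain segment to segment.
0–2 s: v starts -8 m/s; Δx = -8·2 + ½·-2·2² = -20 m; v ends -12 m/s.
2–3 s: v starts -12 m/s; Δx = -12·1 + ½·8·1² = -8 m; v ends -4 m/s.
3–5 s: v starts -4 m/s; Δx = -4·2 + ½·1·2² = -6 m; v ends -2 m/s.
5–7 s: v starts -2 m/s; Δx = -2·2 + ½·4·2² = 4 m; v ends 6 m/s.
x(7) = -5 + Σ Δx = -35 m.

-35 m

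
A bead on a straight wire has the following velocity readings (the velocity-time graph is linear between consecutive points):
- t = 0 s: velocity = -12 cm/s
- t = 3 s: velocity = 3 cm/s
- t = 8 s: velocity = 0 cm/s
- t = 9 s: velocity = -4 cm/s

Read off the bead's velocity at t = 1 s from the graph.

On 0–3 s the graph is linear from -12 to 3 cm/s: v(1) = -12 + (3 − -12)·(1 − 0)/(3 − 0) = -7 cm/s.

-7 cm/s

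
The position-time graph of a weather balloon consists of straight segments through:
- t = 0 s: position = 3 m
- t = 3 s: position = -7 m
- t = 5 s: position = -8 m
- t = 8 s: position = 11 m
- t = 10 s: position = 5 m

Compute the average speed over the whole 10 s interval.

Average speed = (total path length)/(elapsed time); on a piecewise-linear x-t graph the path length is Σ|Δx|.
0–3 s: |Δx| = |-7 − 3| = 10 m
3–5 s: |Δx| = |-8 − -7| = 1 m
5–8 s: |Δx| = |11 − -8| = 19 m
8–10 s: |Δx| = |5 − 11| = 6 m
Total path = 36 m; average speed = 36/10 = 3.6 m/s.

3.6 m/s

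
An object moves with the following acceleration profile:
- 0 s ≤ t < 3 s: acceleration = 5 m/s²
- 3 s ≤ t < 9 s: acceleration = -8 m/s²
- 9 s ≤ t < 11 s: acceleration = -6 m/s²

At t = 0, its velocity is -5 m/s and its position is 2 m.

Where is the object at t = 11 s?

-162.5 m

On each constant-a segment, Δv = aΔt and Δx = v₀Δt + ½aΔt²; chain segment to segment.
0–3 s: v starts -5 m/s; Δx = -5·3 + ½·5·3² = 7.5 m; v ends 10 m/s.
3–9 s: v starts 10 m/s; Δx = 10·6 + ½·-8·6² = -84 m; v ends -38 m/s.
9–11 s: v starts -38 m/s; Δx = -38·2 + ½·-6·2² = -88 m; v ends -50 m/s.
x(11) = 2 + Σ Δx = -162.5 m.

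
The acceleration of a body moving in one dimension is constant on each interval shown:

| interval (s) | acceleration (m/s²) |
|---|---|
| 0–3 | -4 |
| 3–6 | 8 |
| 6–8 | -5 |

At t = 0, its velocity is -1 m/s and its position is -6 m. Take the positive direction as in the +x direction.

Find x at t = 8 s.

On each constant-a segment, Δv = aΔt and Δx = v₀Δt + ½aΔt²; chain segment to segment.
0–3 s: v starts -1 m/s; Δx = -1·3 + ½·-4·3² = -21 m; v ends -13 m/s.
3–6 s: v starts -13 m/s; Δx = -13·3 + ½·8·3² = -3 m; v ends 11 m/s.
6–8 s: v starts 11 m/s; Δx = 11·2 + ½·-5·2² = 12 m; v ends 1 m/s.
x(8) = -6 + Σ Δx = -18 m.

-18 m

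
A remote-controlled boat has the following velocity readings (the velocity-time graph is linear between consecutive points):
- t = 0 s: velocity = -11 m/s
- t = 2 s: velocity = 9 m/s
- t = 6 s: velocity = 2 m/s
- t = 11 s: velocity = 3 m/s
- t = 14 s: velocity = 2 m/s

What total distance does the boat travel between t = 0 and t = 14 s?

Distance (not displacement) is the total path length: add the absolute areas under v-t.
0–2 s: v = 0 at t = 1.1 s; triangle areas 6.05 + 4.05 = 10.1 m
2–6 s: |½(9 + 2)(4)| = 22 m
6–11 s: |½(2 + 3)(5)| = 12.5 m
11–14 s: |½(3 + 2)(3)| = 7.5 m
Total distance = 52.1 m

52.1 m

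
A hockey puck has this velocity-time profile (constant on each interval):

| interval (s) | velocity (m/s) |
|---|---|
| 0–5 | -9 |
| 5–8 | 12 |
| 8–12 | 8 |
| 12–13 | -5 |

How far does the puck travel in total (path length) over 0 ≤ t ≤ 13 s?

118 m

Distance (not displacement) is the total path length: add the absolute areas under v-t.
0–5 s: |-9| × 5 = 45 m
5–8 s: |12| × 3 = 36 m
8–12 s: |8| × 4 = 32 m
12–13 s: |-5| × 1 = 5 m
Total distance = 118 m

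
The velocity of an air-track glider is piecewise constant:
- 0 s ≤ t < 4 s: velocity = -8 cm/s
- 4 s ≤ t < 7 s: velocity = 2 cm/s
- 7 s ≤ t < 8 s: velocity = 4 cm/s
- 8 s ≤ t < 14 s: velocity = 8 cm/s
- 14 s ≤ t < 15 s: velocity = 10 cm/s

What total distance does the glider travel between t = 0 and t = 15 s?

Total distance travelled is ∫|v| dt — sum the magnitudes of each area piece.
0–4 s: |-8| × 4 = 32 cm
4–7 s: |2| × 3 = 6 cm
7–8 s: |4| × 1 = 4 cm
8–14 s: |8| × 6 = 48 cm
14–15 s: |10| × 1 = 10 cm
Total distance = 100 cm

100 cm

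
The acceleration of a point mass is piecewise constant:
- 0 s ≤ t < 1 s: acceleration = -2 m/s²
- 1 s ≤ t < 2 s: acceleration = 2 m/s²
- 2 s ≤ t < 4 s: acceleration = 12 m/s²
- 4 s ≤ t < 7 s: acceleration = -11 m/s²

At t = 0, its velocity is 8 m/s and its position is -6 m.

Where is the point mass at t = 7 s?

94.5 m

On each constant-a segment, Δv = aΔt and Δx = v₀Δt + ½aΔt²; chain segment to segment.
0–1 s: v starts 8 m/s; Δx = 8·1 + ½·-2·1² = 7 m; v ends 6 m/s.
1–2 s: v starts 6 m/s; Δx = 6·1 + ½·2·1² = 7 m; v ends 8 m/s.
2–4 s: v starts 8 m/s; Δx = 8·2 + ½·12·2² = 40 m; v ends 32 m/s.
4–7 s: v starts 32 m/s; Δx = 32·3 + ½·-11·3² = 46.5 m; v ends -1 m/s.
x(7) = -6 + Σ Δx = 94.5 m.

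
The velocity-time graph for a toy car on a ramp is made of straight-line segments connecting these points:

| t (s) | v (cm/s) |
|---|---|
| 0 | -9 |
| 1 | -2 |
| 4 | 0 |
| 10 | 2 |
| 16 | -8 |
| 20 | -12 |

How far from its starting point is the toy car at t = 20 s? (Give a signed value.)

-60.5 cm

Displacement is the signed area under the v-t curve.
0–1 s: ½(-9 + -2)(1) = -5.5 cm
1–4 s: ½(-2 + 0)(3) = -3 cm
4–10 s: ½(0 + 2)(6) = 6 cm
10–16 s: ½(2 + -8)(6) = -18 cm
16–20 s: ½(-8 + -12)(4) = -40 cm
Net displacement = -60.5 cm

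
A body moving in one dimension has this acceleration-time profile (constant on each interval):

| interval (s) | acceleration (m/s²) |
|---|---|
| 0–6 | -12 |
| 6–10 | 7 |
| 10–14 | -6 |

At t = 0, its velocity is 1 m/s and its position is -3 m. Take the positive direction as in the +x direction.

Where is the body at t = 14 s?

-661 m

On each constant-a segment, Δv = aΔt and Δx = v₀Δt + ½aΔt²; chain segment to segment.
0–6 s: v starts 1 m/s; Δx = 1·6 + ½·-12·6² = -210 m; v ends -71 m/s.
6–10 s: v starts -71 m/s; Δx = -71·4 + ½·7·4² = -228 m; v ends -43 m/s.
10–14 s: v starts -43 m/s; Δx = -43·4 + ½·-6·4² = -220 m; v ends -67 m/s.
x(14) = -3 + Σ Δx = -661 m.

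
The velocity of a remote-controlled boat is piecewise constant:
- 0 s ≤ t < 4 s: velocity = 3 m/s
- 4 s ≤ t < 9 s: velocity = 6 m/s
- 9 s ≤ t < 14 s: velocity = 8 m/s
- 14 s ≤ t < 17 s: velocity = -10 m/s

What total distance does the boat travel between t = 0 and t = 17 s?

112 m

Distance (not displacement) is the total path length: add the absolute areas under v-t.
0–4 s: |3| × 4 = 12 m
4–9 s: |6| × 5 = 30 m
9–14 s: |8| × 5 = 40 m
14–17 s: |-10| × 3 = 30 m
Total distance = 112 m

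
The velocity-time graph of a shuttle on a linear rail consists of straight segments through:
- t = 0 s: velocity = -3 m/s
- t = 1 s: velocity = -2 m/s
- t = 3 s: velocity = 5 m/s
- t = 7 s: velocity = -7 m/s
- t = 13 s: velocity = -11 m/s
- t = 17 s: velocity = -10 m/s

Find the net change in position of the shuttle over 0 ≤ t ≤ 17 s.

Net displacement equals the area under the velocity-time graph (areas below the axis count negative).
0–1 s: ½(-3 + -2)(1) = -2.5 m
1–3 s: ½(-2 + 5)(2) = 3 m
3–7 s: ½(5 + -7)(4) = -4 m
7–13 s: ½(-7 + -11)(6) = -54 m
13–17 s: ½(-11 + -10)(4) = -42 m
Net displacement = -99.5 m

-99.5 m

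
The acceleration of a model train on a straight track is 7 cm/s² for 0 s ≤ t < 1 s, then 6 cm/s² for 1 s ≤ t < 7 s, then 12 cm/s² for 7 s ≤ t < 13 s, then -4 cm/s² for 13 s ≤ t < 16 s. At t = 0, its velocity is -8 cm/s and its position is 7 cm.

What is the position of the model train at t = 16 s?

833.5 cm

On each constant-a segment, Δv = aΔt and Δx = v₀Δt + ½aΔt²; chain segment to segment.
0–1 s: v starts -8 cm/s; Δx = -8·1 + ½·7·1² = -4.5 cm; v ends -1 cm/s.
1–7 s: v starts -1 cm/s; Δx = -1·6 + ½·6·6² = 102 cm; v ends 35 cm/s.
7–13 s: v starts 35 cm/s; Δx = 35·6 + ½·12·6² = 426 cm; v ends 107 cm/s.
13–16 s: v starts 107 cm/s; Δx = 107·3 + ½·-4·3² = 303 cm; v ends 95 cm/s.
x(16) = 7 + Σ Δx = 833.5 cm.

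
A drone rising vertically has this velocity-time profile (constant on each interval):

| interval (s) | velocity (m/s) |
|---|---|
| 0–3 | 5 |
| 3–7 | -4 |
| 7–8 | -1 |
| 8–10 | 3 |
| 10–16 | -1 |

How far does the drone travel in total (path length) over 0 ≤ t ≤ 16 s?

44 m

Total distance travelled is ∫|v| dt — sum the magnitudes of each area piece.
0–3 s: |5| × 3 = 15 m
3–7 s: |-4| × 4 = 16 m
7–8 s: |-1| × 1 = 1 m
8–10 s: |3| × 2 = 6 m
10–16 s: |-1| × 6 = 6 m
Total distance = 44 m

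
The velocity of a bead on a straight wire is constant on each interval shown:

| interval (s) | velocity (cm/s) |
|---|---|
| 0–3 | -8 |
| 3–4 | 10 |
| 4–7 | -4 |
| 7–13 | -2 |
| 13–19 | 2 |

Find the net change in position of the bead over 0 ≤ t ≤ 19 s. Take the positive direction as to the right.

-26 cm

Net displacement equals the area under the velocity-time graph (areas below the axis count negative).
0–3 s: -8 × 3 = -24 cm
3–4 s: 10 × 1 = 10 cm
4–7 s: -4 × 3 = -12 cm
7–13 s: -2 × 6 = -12 cm
13–19 s: 2 × 6 = 12 cm
Net displacement = -26 cm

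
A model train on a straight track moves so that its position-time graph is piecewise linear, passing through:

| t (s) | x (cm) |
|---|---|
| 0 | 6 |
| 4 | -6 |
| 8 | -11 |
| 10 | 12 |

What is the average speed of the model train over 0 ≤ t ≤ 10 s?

Average speed = (total path length)/(elapsed time); on a piecewise-linear x-t graph the path length is Σ|Δx|.
0–4 s: |Δx| = |-6 − 6| = 12 cm
4–8 s: |Δx| = |-11 − -6| = 5 cm
8–10 s: |Δx| = |12 − -11| = 23 cm
Total path = 40 cm; average speed = 40/10 = 4 cm/s.

4 cm/s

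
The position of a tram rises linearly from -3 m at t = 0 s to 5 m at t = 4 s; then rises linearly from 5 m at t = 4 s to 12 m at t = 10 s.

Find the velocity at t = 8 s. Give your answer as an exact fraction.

Velocity is the slope of the x-t graph on 4–10 s: (12 − 5)/(10 − 4) = 7/6 m/s.

7/6 m/s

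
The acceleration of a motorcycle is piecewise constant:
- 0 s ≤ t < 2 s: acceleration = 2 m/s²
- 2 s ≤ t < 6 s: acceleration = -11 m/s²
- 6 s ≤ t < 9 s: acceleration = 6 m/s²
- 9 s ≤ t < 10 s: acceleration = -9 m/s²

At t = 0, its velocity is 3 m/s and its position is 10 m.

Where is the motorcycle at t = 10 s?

On each constant-a segment, Δv = aΔt and Δx = v₀Δt + ½aΔt²; chain segment to segment.
0–2 s: v starts 3 m/s; Δx = 3·2 + ½·2·2² = 10 m; v ends 7 m/s.
2–6 s: v starts 7 m/s; Δx = 7·4 + ½·-11·4² = -60 m; v ends -37 m/s.
6–9 s: v starts -37 m/s; Δx = -37·3 + ½·6·3² = -84 m; v ends -19 m/s.
9–10 s: v starts -19 m/s; Δx = -19·1 + ½·-9·1² = -23.5 m; v ends -28 m/s.
x(10) = 10 + Σ Δx = -147.5 m.

-147.5 m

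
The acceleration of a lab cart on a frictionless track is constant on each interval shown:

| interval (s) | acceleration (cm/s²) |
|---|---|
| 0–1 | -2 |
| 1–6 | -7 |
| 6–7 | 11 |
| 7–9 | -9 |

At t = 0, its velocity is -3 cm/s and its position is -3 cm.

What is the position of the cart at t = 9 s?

-230 cm

On each constant-a segment, Δv = aΔt and Δx = v₀Δt + ½aΔt²; chain segment to segment.
0–1 s: v starts -3 cm/s; Δx = -3·1 + ½·-2·1² = -4 cm; v ends -5 cm/s.
1–6 s: v starts -5 cm/s; Δx = -5·5 + ½·-7·5² = -112.5 cm; v ends -40 cm/s.
6–7 s: v starts -40 cm/s; Δx = -40·1 + ½·11·1² = -34.5 cm; v ends -29 cm/s.
7–9 s: v starts -29 cm/s; Δx = -29·2 + ½·-9·2² = -76 cm; v ends -47 cm/s.
x(9) = -3 + Σ Δx = -230 cm.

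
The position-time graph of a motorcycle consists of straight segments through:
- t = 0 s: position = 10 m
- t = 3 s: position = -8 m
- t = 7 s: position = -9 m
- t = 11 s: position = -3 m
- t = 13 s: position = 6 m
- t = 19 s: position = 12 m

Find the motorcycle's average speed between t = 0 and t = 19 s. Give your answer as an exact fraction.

40/19 m/s

Average speed = (total path length)/(elapsed time); on a piecewise-linear x-t graph the path length is Σ|Δx|.
0–3 s: |Δx| = |-8 − 10| = 18 m
3–7 s: |Δx| = |-9 − -8| = 1 m
7–11 s: |Δx| = |-3 − -9| = 6 m
11–13 s: |Δx| = |6 − -3| = 9 m
13–19 s: |Δx| = |12 − 6| = 6 m
Total path = 40 m; average speed = 40/19 = 40/19 m/s.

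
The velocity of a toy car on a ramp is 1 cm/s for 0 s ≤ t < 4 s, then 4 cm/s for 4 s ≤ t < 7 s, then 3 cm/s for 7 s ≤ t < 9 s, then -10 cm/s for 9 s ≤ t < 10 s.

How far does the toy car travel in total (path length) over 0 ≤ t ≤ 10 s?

32 cm

Total distance travelled is ∫|v| dt — sum the magnitudes of each area piece.
0–4 s: |1| × 4 = 4 cm
4–7 s: |4| × 3 = 12 cm
7–9 s: |3| × 2 = 6 cm
9–10 s: |-10| × 1 = 10 cm
Total distance = 32 cm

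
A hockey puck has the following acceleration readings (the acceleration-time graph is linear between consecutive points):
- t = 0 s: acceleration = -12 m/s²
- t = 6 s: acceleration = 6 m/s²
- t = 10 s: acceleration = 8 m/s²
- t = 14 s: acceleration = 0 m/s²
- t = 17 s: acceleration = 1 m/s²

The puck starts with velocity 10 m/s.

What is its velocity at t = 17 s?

37.5 m/s

Δv equals the area under the a-t graph; then v = v₀ + Δv.
0–6 s: ½(-12 + 6)(6) = -18 m/s
6–10 s: ½(6 + 8)(4) = 28 m/s
10–14 s: ½(8 + 0)(4) = 16 m/s
14–17 s: ½(0 + 1)(3) = 1.5 m/s
Δv = 27.5 m/s, so v(17) = 10 + (27.5) = 37.5 m/s.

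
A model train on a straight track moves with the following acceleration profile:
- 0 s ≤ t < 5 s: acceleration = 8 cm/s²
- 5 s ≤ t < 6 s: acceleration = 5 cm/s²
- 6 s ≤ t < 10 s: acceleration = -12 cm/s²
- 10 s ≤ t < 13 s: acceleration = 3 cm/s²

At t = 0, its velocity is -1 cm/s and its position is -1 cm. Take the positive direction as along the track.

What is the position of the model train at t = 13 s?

On each constant-a segment, Δv = aΔt and Δx = v₀Δt + ½aΔt²; chain segment to segment.
0–5 s: v starts -1 cm/s; Δx = -1·5 + ½·8·5² = 95 cm; v ends 39 cm/s.
5–6 s: v starts 39 cm/s; Δx = 39·1 + ½·5·1² = 41.5 cm; v ends 44 cm/s.
6–10 s: v starts 44 cm/s; Δx = 44·4 + ½·-12·4² = 80 cm; v ends -4 cm/s.
10–13 s: v starts -4 cm/s; Δx = -4·3 + ½·3·3² = 1.5 cm; v ends 5 cm/s.
x(13) = -1 + Σ Δx = 217 cm.

217 cm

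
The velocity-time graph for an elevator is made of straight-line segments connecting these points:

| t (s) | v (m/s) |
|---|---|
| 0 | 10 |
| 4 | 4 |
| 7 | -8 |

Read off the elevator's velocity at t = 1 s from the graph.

On 0–4 s the graph is linear from 10 to 4 m/s: v(1) = 10 + (4 − 10)·(1 − 0)/(4 − 0) = 8.5 m/s.

8.5 m/s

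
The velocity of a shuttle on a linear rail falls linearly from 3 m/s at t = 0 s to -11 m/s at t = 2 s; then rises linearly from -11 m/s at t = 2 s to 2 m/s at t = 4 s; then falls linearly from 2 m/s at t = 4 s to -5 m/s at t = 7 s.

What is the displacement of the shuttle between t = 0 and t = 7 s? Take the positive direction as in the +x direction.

-21.5 m

Displacement is the signed area under the v-t curve.
0–2 s: ½(3 + -11)(2) = -8 m
2–4 s: ½(-11 + 2)(2) = -9 m
4–7 s: ½(2 + -5)(3) = -4.5 m
Net displacement = -21.5 m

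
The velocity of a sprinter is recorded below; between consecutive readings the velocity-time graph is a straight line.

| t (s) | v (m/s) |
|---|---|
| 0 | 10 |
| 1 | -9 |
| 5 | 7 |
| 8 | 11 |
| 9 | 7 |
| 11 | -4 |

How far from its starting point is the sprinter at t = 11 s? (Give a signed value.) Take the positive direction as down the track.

Net displacement equals the area under the velocity-time graph (areas below the axis count negative).
0–1 s: ½(10 + -9)(1) = 0.5 m
1–5 s: ½(-9 + 7)(4) = -4 m
5–8 s: ½(7 + 11)(3) = 27 m
8–9 s: ½(11 + 7)(1) = 9 m
9–11 s: ½(7 + -4)(2) = 3 m
Net displacement = 35.5 m

35.5 m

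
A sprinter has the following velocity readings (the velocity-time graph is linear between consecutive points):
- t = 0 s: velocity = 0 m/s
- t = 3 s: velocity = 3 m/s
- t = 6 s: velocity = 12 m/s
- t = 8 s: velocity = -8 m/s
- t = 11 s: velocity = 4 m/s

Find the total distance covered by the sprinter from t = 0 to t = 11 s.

Distance (not displacement) is the total path length: add the absolute areas under v-t.
0–3 s: |½(0 + 3)(3)| = 4.5 m
3–6 s: |½(3 + 12)(3)| = 22.5 m
6–8 s: v = 0 at t = 7.2 s; triangle areas 7.2 + 3.2 = 10.4 m
8–11 s: v = 0 at t = 10 s; triangle areas 8 + 2 = 10 m
Total distance = 47.4 m

47.4 m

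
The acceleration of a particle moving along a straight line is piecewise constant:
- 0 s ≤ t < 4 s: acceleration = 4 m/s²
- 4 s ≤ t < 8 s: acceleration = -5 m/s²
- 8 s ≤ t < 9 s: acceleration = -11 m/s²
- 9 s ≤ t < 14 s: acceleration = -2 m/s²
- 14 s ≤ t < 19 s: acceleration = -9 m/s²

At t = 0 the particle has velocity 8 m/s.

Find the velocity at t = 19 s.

Δv equals the area under the a-t graph; then v = v₀ + Δv.
0–4 s: 4 × 4 = 16 m/s
4–8 s: -5 × 4 = -20 m/s
8–9 s: -11 × 1 = -11 m/s
9–14 s: -2 × 5 = -10 m/s
14–19 s: -9 × 5 = -45 m/s
Δv = -70 m/s, so v(19) = 8 + (-70) = -62 m/s.

-62 m/s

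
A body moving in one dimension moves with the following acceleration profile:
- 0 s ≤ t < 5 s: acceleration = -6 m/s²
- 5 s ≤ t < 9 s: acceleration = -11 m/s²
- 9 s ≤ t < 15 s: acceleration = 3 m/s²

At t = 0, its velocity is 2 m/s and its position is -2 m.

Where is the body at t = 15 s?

On each constant-a segment, Δv = aΔt and Δx = v₀Δt + ½aΔt²; chain segment to segment.
0–5 s: v starts 2 m/s; Δx = 2·5 + ½·-6·5² = -65 m; v ends -28 m/s.
5–9 s: v starts -28 m/s; Δx = -28·4 + ½·-11·4² = -200 m; v ends -72 m/s.
9–15 s: v starts -72 m/s; Δx = -72·6 + ½·3·6² = -378 m; v ends -54 m/s.
x(15) = -2 + Σ Δx = -645 m.

-645 m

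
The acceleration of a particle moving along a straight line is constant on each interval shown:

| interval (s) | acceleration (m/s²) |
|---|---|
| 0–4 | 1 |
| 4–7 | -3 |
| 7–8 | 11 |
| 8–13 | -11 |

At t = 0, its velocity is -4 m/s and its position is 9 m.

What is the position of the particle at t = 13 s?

-143.5 m

On each constant-a segment, Δv = aΔt and Δx = v₀Δt + ½aΔt²; chain segment to segment.
0–4 s: v starts -4 m/s; Δx = -4·4 + ½·1·4² = -8 m; v ends 0 m/s.
4–7 s: v starts 0 m/s; Δx = 0·3 + ½·-3·3² = -13.5 m; v ends -9 m/s.
7–8 s: v starts -9 m/s; Δx = -9·1 + ½·11·1² = -3.5 m; v ends 2 m/s.
8–13 s: v starts 2 m/s; Δx = 2·5 + ½·-11·5² = -127.5 m; v ends -53 m/s.
x(13) = 9 + Σ Δx = -143.5 m.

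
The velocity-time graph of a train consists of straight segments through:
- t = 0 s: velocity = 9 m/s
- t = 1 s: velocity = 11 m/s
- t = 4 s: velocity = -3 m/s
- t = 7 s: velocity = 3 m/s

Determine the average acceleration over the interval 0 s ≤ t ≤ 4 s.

Average acceleration = Δv/Δt = (-3 − 9)/(4 − 0) = -3 m/s².

-3 m/s²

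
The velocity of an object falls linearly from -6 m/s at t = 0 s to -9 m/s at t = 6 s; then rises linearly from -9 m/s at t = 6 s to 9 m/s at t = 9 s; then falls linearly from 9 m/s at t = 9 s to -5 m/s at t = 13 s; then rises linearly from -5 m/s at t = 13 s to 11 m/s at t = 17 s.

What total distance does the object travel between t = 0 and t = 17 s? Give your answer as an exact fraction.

2573/28 m

Total distance travelled is ∫|v| dt — sum the magnitudes of each area piece.
0–6 s: |½(-6 + -9)(6)| = 45 m
6–9 s: v = 0 at t = 7.5 s; triangle areas 6.75 + 6.75 = 13.5 m
9–13 s: v = 0 at t = 81/7 s; triangle areas 81/7 + 25/7 = 106/7 m
13–17 s: v = 0 at t = 14.25 s; triangle areas 3.125 + 15.125 = 18.25 m
Total distance = 2573/28 m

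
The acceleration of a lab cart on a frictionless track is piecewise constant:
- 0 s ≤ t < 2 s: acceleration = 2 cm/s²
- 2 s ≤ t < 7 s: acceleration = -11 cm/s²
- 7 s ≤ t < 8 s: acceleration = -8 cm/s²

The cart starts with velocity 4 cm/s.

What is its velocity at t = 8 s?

Δv equals the area under the a-t graph; then v = v₀ + Δv.
0–2 s: 2 × 2 = 4 cm/s
2–7 s: -11 × 5 = -55 cm/s
7–8 s: -8 × 1 = -8 cm/s
Δv = -59 cm/s, so v(8) = 4 + (-59) = -55 cm/s.

-55 cm/s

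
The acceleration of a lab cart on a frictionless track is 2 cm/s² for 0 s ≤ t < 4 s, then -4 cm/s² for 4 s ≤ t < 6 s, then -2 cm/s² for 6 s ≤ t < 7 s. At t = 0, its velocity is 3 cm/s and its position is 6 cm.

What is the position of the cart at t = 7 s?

On each constant-a segment, Δv = aΔt and Δx = v₀Δt + ½aΔt²; chain segment to segment.
0–4 s: v starts 3 cm/s; Δx = 3·4 + ½·2·4² = 28 cm; v ends 11 cm/s.
4–6 s: v starts 11 cm/s; Δx = 11·2 + ½·-4·2² = 14 cm; v ends 3 cm/s.
6–7 s: v starts 3 cm/s; Δx = 3·1 + ½·-2·1² = 2 cm; v ends 1 cm/s.
x(7) = 6 + Σ Δx = 50 cm.

50 cm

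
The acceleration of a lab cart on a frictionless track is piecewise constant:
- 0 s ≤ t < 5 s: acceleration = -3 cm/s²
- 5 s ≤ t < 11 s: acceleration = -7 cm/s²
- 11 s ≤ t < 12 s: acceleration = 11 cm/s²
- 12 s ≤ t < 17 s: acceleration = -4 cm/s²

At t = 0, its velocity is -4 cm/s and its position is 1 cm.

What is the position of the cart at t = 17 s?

-652 cm

On each constant-a segment, Δv = aΔt and Δx = v₀Δt + ½aΔt²; chain segment to segment.
0–5 s: v starts -4 cm/s; Δx = -4·5 + ½·-3·5² = -57.5 cm; v ends -19 cm/s.
5–11 s: v starts -19 cm/s; Δx = -19·6 + ½·-7·6² = -240 cm; v ends -61 cm/s.
11–12 s: v starts -61 cm/s; Δx = -61·1 + ½·11·1² = -55.5 cm; v ends -50 cm/s.
12–17 s: v starts -50 cm/s; Δx = -50·5 + ½·-4·5² = -300 cm; v ends -70 cm/s.
x(17) = 1 + Σ Δx = -652 cm.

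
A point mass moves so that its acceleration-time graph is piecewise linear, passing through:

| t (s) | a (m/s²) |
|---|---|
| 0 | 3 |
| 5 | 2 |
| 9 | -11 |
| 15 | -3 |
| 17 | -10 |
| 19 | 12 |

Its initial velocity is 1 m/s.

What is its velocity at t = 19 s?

-57.5 m/s

Δv equals the area under the a-t graph; then v = v₀ + Δv.
0–5 s: ½(3 + 2)(5) = 12.5 m/s
5–9 s: ½(2 + -11)(4) = -18 m/s
9–15 s: ½(-11 + -3)(6) = -42 m/s
15–17 s: ½(-3 + -10)(2) = -13 m/s
17–19 s: ½(-10 + 12)(2) = 2 m/s
Δv = -58.5 m/s, so v(19) = 1 + (-58.5) = -57.5 m/s.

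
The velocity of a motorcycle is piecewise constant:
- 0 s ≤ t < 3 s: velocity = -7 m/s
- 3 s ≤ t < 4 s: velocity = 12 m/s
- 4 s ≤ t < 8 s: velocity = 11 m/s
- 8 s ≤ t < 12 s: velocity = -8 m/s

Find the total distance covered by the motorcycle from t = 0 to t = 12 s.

109 m

Distance (not displacement) is the total path length: add the absolute areas under v-t.
0–3 s: |-7| × 3 = 21 m
3–4 s: |12| × 1 = 12 m
4–8 s: |11| × 4 = 44 m
8–12 s: |-8| × 4 = 32 m
Total distance = 109 m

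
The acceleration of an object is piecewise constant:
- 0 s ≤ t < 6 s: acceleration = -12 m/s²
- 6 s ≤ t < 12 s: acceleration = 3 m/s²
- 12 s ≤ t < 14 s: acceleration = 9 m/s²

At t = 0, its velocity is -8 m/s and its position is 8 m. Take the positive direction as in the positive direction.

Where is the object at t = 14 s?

-788 m

On each constant-a segment, Δv = aΔt and Δx = v₀Δt + ½aΔt²; chain segment to segment.
0–6 s: v starts -8 m/s; Δx = -8·6 + ½·-12·6² = -264 m; v ends -80 m/s.
6–12 s: v starts -80 m/s; Δx = -80·6 + ½·3·6² = -426 m; v ends -62 m/s.
12–14 s: v starts -62 m/s; Δx = -62·2 + ½·9·2² = -106 m; v ends -44 m/s.
x(14) = 8 + Σ Δx = -788 m.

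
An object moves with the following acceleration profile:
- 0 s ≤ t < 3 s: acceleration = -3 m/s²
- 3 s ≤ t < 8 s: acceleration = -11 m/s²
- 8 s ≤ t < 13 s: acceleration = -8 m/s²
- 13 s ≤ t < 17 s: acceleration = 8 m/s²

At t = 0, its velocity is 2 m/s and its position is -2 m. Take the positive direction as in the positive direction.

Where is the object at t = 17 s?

-936 m

On each constant-a segment, Δv = aΔt and Δx = v₀Δt + ½aΔt²; chain segment to segment.
0–3 s: v starts 2 m/s; Δx = 2·3 + ½·-3·3² = -7.5 m; v ends -7 m/s.
3–8 s: v starts -7 m/s; Δx = -7·5 + ½·-11·5² = -172.5 m; v ends -62 m/s.
8–13 s: v starts -62 m/s; Δx = -62·5 + ½·-8·5² = -410 m; v ends -102 m/s.
13–17 s: v starts -102 m/s; Δx = -102·4 + ½·8·4² = -344 m; v ends -70 m/s.
x(17) = -2 + Σ Δx = -936 m.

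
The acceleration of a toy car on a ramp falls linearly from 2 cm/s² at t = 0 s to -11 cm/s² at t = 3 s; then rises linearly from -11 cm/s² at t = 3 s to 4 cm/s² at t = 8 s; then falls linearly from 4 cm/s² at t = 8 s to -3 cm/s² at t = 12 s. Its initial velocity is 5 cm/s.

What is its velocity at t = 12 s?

-24 cm/s

Δv equals the area under the a-t graph; then v = v₀ + Δv.
0–3 s: ½(2 + -11)(3) = -13.5 cm/s
3–8 s: ½(-11 + 4)(5) = -17.5 cm/s
8–12 s: ½(4 + -3)(4) = 2 cm/s
Δv = -29 cm/s, so v(12) = 5 + (-29) = -24 cm/s.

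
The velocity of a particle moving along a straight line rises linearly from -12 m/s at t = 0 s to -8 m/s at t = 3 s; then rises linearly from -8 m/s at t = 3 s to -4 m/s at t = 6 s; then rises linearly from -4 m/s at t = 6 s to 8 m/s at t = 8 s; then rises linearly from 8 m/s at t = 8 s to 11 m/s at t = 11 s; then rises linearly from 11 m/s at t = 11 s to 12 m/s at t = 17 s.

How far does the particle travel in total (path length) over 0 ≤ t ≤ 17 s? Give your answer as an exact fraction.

Total distance travelled is ∫|v| dt — sum the magnitudes of each area piece.
0–3 s: |½(-12 + -8)(3)| = 30 m
3–6 s: |½(-8 + -4)(3)| = 18 m
6–8 s: v = 0 at t = 20/3 s; triangle areas 4/3 + 16/3 = 20/3 m
8–11 s: |½(8 + 11)(3)| = 28.5 m
11–17 s: |½(11 + 12)(6)| = 69 m
Total distance = 913/6 m

913/6 m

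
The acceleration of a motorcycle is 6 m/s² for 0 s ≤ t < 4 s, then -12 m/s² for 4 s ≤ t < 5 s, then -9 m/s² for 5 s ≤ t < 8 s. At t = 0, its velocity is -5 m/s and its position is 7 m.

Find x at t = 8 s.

On each constant-a segment, Δv = aΔt and Δx = v₀Δt + ½aΔt²; chain segment to segment.
0–4 s: v starts -5 m/s; Δx = -5·4 + ½·6·4² = 28 m; v ends 19 m/s.
4–5 s: v starts 19 m/s; Δx = 19·1 + ½·-12·1² = 13 m; v ends 7 m/s.
5–8 s: v starts 7 m/s; Δx = 7·3 + ½·-9·3² = -19.5 m; v ends -20 m/s.
x(8) = 7 + Σ Δx = 28.5 m.

28.5 m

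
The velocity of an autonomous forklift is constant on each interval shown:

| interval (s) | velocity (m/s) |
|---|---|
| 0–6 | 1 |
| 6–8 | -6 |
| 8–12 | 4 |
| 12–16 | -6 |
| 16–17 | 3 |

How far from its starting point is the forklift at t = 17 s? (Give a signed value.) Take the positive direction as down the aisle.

Displacement is the signed area under the v-t curve.
0–6 s: 1 × 6 = 6 m
6–8 s: -6 × 2 = -12 m
8–12 s: 4 × 4 = 16 m
12–16 s: -6 × 4 = -24 m
16–17 s: 3 × 1 = 3 m
Net displacement = -11 m

-11 m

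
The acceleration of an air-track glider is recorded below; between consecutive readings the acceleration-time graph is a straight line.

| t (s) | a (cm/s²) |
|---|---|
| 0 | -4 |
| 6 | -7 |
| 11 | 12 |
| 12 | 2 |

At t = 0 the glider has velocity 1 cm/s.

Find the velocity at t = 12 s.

-12.5 cm/s

Δv equals the area under the a-t graph; then v = v₀ + Δv.
0–6 s: ½(-4 + -7)(6) = -33 cm/s
6–11 s: ½(-7 + 12)(5) = 12.5 cm/s
11–12 s: ½(12 + 2)(1) = 7 cm/s
Δv = -13.5 cm/s, so v(12) = 1 + (-13.5) = -12.5 cm/s.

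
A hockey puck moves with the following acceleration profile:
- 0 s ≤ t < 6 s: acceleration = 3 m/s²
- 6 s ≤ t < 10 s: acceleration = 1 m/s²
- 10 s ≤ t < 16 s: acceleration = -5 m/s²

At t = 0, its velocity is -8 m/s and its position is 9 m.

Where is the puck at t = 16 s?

On each constant-a segment, Δv = aΔt and Δx = v₀Δt + ½aΔt²; chain segment to segment.
0–6 s: v starts -8 m/s; Δx = -8·6 + ½·3·6² = 6 m; v ends 10 m/s.
6–10 s: v starts 10 m/s; Δx = 10·4 + ½·1·4² = 48 m; v ends 14 m/s.
10–16 s: v starts 14 m/s; Δx = 14·6 + ½·-5·6² = -6 m; v ends -16 m/s.
x(16) = 9 + Σ Δx = 57 m.

57 m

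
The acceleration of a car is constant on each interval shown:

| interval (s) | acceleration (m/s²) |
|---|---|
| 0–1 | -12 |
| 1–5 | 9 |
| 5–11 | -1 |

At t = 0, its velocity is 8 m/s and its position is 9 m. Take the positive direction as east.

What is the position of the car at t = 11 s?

On each constant-a segment, Δv = aΔt and Δx = v₀Δt + ½aΔt²; chain segment to segment.
0–1 s: v starts 8 m/s; Δx = 8·1 + ½·-12·1² = 2 m; v ends -4 m/s.
1–5 s: v starts -4 m/s; Δx = -4·4 + ½·9·4² = 56 m; v ends 32 m/s.
5–11 s: v starts 32 m/s; Δx = 32·6 + ½·-1·6² = 174 m; v ends 26 m/s.
x(11) = 9 + Σ Δx = 241 m.

241 m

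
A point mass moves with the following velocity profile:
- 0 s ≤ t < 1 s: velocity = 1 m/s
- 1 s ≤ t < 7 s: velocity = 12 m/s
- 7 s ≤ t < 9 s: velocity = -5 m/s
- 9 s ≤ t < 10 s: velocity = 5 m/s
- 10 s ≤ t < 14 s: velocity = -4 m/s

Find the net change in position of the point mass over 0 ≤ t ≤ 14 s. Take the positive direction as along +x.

52 m

Net displacement equals the area under the velocity-time graph (areas below the axis count negative).
0–1 s: 1 × 1 = 1 m
1–7 s: 12 × 6 = 72 m
7–9 s: -5 × 2 = -10 m
9–10 s: 5 × 1 = 5 m
10–14 s: -4 × 4 = -16 m
Net displacement = 52 m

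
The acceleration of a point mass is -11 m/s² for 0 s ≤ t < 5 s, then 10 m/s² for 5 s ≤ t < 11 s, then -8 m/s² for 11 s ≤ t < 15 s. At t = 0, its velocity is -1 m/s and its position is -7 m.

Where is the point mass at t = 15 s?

-353.5 m

On each constant-a segment, Δv = aΔt and Δx = v₀Δt + ½aΔt²; chain segment to segment.
0–5 s: v starts -1 m/s; Δx = -1·5 + ½·-11·5² = -142.5 m; v ends -56 m/s.
5–11 s: v starts -56 m/s; Δx = -56·6 + ½·10·6² = -156 m; v ends 4 m/s.
11–15 s: v starts 4 m/s; Δx = 4·4 + ½·-8·4² = -48 m; v ends -28 m/s.
x(15) = -7 + Σ Δx = -353.5 m.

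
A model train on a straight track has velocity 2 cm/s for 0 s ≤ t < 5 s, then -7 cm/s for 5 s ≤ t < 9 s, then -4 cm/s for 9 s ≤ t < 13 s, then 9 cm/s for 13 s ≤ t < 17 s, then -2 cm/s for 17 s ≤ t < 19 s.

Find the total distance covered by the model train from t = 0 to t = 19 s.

94 cm

Distance (not displacement) is the total path length: add the absolute areas under v-t.
0–5 s: |2| × 5 = 10 cm
5–9 s: |-7| × 4 = 28 cm
9–13 s: |-4| × 4 = 16 cm
13–17 s: |9| × 4 = 36 cm
17–19 s: |-2| × 2 = 4 cm
Total distance = 94 cm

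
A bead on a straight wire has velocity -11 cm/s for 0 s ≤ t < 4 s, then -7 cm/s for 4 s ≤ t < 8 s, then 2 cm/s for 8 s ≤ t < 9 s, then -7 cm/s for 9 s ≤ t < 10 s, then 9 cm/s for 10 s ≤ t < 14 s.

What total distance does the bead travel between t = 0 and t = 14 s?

Distance (not displacement) is the total path length: add the absolute areas under v-t.
0–4 s: |-11| × 4 = 44 cm
4–8 s: |-7| × 4 = 28 cm
8–9 s: |2| × 1 = 2 cm
9–10 s: |-7| × 1 = 7 cm
10–14 s: |9| × 4 = 36 cm
Total distance = 117 cm

117 cm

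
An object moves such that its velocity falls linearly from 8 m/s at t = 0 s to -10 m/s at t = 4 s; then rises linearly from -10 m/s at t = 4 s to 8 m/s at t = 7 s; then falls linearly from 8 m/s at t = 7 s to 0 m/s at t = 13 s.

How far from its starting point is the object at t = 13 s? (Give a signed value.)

Net displacement equals the area under the velocity-time graph (areas below the axis count negative).
0–4 s: ½(8 + -10)(4) = -4 m
4–7 s: ½(-10 + 8)(3) = -3 m
7–13 s: ½(8 + 0)(6) = 24 m
Net displacement = 17 m

17 m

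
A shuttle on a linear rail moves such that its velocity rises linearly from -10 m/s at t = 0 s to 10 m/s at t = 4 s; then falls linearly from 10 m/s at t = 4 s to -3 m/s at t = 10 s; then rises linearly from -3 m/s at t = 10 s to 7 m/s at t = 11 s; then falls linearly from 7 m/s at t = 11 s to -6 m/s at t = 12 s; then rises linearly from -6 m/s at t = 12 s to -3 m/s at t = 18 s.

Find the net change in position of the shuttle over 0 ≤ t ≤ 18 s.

Displacement is the signed area under the v-t curve.
0–4 s: ½(-10 + 10)(4) = 0 m
4–10 s: ½(10 + -3)(6) = 21 m
10–11 s: ½(-3 + 7)(1) = 2 m
11–12 s: ½(7 + -6)(1) = 0.5 m
12–18 s: ½(-6 + -3)(6) = -27 m
Net displacement = -3.5 m

-3.5 m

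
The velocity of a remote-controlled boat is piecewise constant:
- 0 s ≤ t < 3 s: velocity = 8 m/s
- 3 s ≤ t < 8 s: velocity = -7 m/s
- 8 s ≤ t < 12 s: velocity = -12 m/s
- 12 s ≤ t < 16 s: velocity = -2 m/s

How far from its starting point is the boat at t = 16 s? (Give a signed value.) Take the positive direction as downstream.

-67 m

Net displacement equals the area under the velocity-time graph (areas below the axis count negative).
0–3 s: 8 × 3 = 24 m
3–8 s: -7 × 5 = -35 m
8–12 s: -12 × 4 = -48 m
12–16 s: -2 × 4 = -8 m
Net displacement = -67 m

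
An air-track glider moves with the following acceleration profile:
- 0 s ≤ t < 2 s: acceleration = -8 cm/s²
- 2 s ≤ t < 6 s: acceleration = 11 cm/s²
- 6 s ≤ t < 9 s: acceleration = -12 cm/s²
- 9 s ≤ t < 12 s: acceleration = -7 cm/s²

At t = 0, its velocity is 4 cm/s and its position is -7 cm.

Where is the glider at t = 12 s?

23.5 cm

On each constant-a segment, Δv = aΔt and Δx = v₀Δt + ½aΔt²; chain segment to segment.
0–2 s: v starts 4 cm/s; Δx = 4·2 + ½·-8·2² = -8 cm; v ends -12 cm/s.
2–6 s: v starts -12 cm/s; Δx = -12·4 + ½·11·4² = 40 cm; v ends 32 cm/s.
6–9 s: v starts 32 cm/s; Δx = 32·3 + ½·-12·3² = 42 cm; v ends -4 cm/s.
9–12 s: v starts -4 cm/s; Δx = -4·3 + ½·-7·3² = -43.5 cm; v ends -25 cm/s.
x(12) = -7 + Σ Δx = 23.5 cm.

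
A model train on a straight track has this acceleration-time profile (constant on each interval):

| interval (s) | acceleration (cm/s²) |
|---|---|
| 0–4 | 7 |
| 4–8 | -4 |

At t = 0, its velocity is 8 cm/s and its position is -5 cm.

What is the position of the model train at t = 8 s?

On each constant-a segment, Δv = aΔt and Δx = v₀Δt + ½aΔt²; chain segment to segment.
0–4 s: v starts 8 cm/s; Δx = 8·4 + ½·7·4² = 88 cm; v ends 36 cm/s.
4–8 s: v starts 36 cm/s; Δx = 36·4 + ½·-4·4² = 112 cm; v ends 20 cm/s.
x(8) = -5 + Σ Δx = 195 cm.

195 cm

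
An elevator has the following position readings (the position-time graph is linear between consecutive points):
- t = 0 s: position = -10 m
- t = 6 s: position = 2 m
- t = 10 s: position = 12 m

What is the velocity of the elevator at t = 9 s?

Velocity is the slope of the x-t graph on 6–10 s: (12 − 2)/(10 − 6) = 2.5 m/s.

2.5 m/s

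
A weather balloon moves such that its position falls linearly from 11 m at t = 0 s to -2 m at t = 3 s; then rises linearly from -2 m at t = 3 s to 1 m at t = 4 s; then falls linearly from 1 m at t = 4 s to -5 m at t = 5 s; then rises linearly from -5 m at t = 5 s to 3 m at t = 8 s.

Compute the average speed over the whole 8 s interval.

Average speed = (total path length)/(elapsed time); on a piecewise-linear x-t graph the path length is Σ|Δx|.
0–3 s: |Δx| = |-2 − 11| = 13 m
3–4 s: |Δx| = |1 − -2| = 3 m
4–5 s: |Δx| = |-5 − 1| = 6 m
5–8 s: |Δx| = |3 − -5| = 8 m
Total path = 30 m; average speed = 30/8 = 3.75 m/s.

3.75 m/s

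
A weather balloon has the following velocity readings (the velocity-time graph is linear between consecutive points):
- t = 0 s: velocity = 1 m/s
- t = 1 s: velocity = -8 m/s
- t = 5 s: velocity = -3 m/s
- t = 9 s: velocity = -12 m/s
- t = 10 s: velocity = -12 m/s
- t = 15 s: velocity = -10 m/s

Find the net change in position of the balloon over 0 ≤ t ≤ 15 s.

Net displacement equals the area under the velocity-time graph (areas below the axis count negative).
0–1 s: ½(1 + -8)(1) = -3.5 m
1–5 s: ½(-8 + -3)(4) = -22 m
5–9 s: ½(-3 + -12)(4) = -30 m
9–10 s: -12 × 1 = -12 m
10–15 s: ½(-12 + -10)(5) = -55 m
Net displacement = -122.5 m

-122.5 m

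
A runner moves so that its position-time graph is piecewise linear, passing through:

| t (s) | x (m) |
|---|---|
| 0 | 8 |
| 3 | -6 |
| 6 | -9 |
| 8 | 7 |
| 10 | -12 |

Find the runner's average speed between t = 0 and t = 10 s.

Average speed = (total path length)/(elapsed time); on a piecewise-linear x-t graph the path length is Σ|Δx|.
0–3 s: |Δx| = |-6 − 8| = 14 m
3–6 s: |Δx| = |-9 − -6| = 3 m
6–8 s: |Δx| = |7 − -9| = 16 m
8–10 s: |Δx| = |-12 − 7| = 19 m
Total path = 52 m; average speed = 52/10 = 5.2 m/s.

5.2 m/s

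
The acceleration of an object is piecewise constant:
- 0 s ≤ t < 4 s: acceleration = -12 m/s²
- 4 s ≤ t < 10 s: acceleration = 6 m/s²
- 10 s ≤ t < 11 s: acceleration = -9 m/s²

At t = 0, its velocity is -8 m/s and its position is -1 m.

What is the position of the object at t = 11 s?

On each constant-a segment, Δv = aΔt and Δx = v₀Δt + ½aΔt²; chain segment to segment.
0–4 s: v starts -8 m/s; Δx = -8·4 + ½·-12·4² = -128 m; v ends -56 m/s.
4–10 s: v starts -56 m/s; Δx = -56·6 + ½·6·6² = -228 m; v ends -20 m/s.
10–11 s: v starts -20 m/s; Δx = -20·1 + ½·-9·1² = -24.5 m; v ends -29 m/s.
x(11) = -1 + Σ Δx = -381.5 m.

-381.5 m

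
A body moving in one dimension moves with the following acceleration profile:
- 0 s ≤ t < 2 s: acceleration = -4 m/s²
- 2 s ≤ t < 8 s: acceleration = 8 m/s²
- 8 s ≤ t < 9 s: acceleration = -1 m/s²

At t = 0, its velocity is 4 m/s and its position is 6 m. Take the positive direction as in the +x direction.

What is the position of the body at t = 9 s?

On each constant-a segment, Δv = aΔt and Δx = v₀Δt + ½aΔt²; chain segment to segment.
0–2 s: v starts 4 m/s; Δx = 4·2 + ½·-4·2² = 0 m; v ends -4 m/s.
2–8 s: v starts -4 m/s; Δx = -4·6 + ½·8·6² = 120 m; v ends 44 m/s.
8–9 s: v starts 44 m/s; Δx = 44·1 + ½·-1·1² = 43.5 m; v ends 43 m/s.
x(9) = 6 + Σ Δx = 169.5 m.

169.5 m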